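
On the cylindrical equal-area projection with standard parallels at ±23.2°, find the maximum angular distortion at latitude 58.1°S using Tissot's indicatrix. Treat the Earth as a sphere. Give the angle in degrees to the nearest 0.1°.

60.4°

Cylindrical equal-area (φ₀ = 23.2°): h = cos φ / cos 23.2° along meridians, k = cos 23.2° / cos φ along parallels; h·k = 1.
At 58.1°: h = 0.5749, k = 1.739; principal scales a = 1.739, b = 0.5749.
sin(ω/2) = (a − b)/(a + b) = 1.164/2.314 = 0.5031, so ω = 2 arcsin(0.5031) ≈ 60.4°.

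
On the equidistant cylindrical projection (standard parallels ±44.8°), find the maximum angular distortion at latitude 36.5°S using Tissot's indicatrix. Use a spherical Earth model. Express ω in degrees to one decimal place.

In the equirectangular projection with standard parallel φ₀ = 44.8° (x = Rλ cos φ₀, y = Rφ), meridians are true-scale (h = 1) and the parallel scale is k = cos φ₀ / cos φ.
At 36.5°: h = 1.000, k = 0.8827; principal scales a = 1.000, b = 0.8827.
sin(ω/2) = (a − b)/(a + b) = 0.1173/1.883 = 0.06230, so ω = 2 arcsin(0.06230) ≈ 7.1°.

7.1°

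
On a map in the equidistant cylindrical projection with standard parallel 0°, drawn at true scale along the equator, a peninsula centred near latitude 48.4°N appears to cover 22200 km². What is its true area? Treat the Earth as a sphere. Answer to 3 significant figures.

For the equirectangular projection with φ₀ = 0 (plate carrée), h = 1 along meridians and k = sec φ along parallels.
Areal scale = h·k = 1 × sec φ; at 48.4°, h = 1.000, k = 1.506, so h·k = 1.506.
True area = apparent / (areal scale) = 22200 / 1.506 ≈ 14700 km².

14700 km²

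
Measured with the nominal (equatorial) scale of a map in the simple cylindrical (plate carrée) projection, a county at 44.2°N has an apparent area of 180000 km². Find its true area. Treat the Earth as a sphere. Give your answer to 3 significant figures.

129000 km²

For the equirectangular projection with φ₀ = 0 (plate carrée), h = 1 along meridians and k = sec φ along parallels.
Areal scale = h·k = 1 × sec φ; at 44.2°, h = 1.000, k = 1.395, so h·k = 1.395.
True area = apparent / (areal scale) = 180000 / 1.395 ≈ 129000 km².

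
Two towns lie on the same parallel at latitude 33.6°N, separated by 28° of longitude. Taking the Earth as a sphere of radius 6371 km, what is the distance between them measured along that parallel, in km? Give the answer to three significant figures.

2590 km

Arc length along a parallel = R cos φ · Δλ (with Δλ in radians).
= 6371 × cos 33.6° × (28° × π/180) = 6371 × 0.8329 × 0.4887 ≈ 2590 km.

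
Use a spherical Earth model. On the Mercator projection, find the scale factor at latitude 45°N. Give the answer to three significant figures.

Mercator is conformal, so the point scale is isotropic: h = k = sec φ = 1/cos φ.
k = 1/cos 45° = 1/0.7071 = 1.414.

1.41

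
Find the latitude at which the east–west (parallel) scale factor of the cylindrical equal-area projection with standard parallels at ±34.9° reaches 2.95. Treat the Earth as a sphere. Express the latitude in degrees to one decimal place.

73.9°

Cylindrical equal-area (φ₀ = 34.9°): h = cos φ / cos 34.9° along meridians, k = cos 34.9° / cos φ along parallels; h·k = 1.
k = cos φ₀ / cos φ = 2.95  ⇒  cos φ = cos 34.9° / 2.95 = 0.2780.
φ = arccos(0.2780) ≈ 73.9°.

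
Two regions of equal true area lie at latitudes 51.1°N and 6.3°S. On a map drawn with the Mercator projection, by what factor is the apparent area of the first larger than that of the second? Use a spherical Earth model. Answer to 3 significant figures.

2.51

On Mercator, area is exaggerated by sec²φ = 1/cos²φ.
At 51.1°: sec²(51.1°) = 1/0.6280² = 2.536.
At 6.3°: sec²(6.3°) = 1/0.9940² = 1.012.
Ratio = 2.536/1.012 = cos²(6.3°)/cos²(51.1°) ≈ 2.51.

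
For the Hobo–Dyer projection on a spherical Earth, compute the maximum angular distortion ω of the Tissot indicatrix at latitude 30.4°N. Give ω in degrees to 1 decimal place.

9.6°

Hobo–Dyer is a cylindrical equal-area projection with standard parallels at ±37.5°. Cylindrical equal-area (φ₀ = 37.5°): h = cos φ / cos 37.5° along meridians, k = cos 37.5° / cos φ along parallels; h·k = 1.
At 30.4°: h = 1.087, k = 0.9198; principal scales a = 1.087, b = 0.9198.
sin(ω/2) = (a − b)/(a + b) = 0.1674/2.007 = 0.08339, so ω = 2 arcsin(0.08339) ≈ 9.6°.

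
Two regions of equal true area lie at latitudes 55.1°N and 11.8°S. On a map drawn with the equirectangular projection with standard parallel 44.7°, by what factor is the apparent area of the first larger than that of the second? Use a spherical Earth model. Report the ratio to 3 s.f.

In the equirectangular projection with standard parallel φ₀ = 44.7° (x = Rλ cos φ₀, y = Rφ), meridians are true-scale (h = 1) and the parallel scale is k = cos φ₀ / cos φ.
Areal scale at 55.1°: h·k = 1.000 × 1.242 = 1.242.
Areal scale at 11.8°: h·k = 1.000 × 0.7261 = 0.7261.
Ratio = 1.242/0.7261 ≈ 1.71.

1.71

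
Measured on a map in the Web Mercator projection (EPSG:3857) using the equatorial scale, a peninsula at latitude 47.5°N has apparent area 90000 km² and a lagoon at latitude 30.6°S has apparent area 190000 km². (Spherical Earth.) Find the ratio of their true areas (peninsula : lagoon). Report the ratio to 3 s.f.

Mercator's areal exaggeration is sec²φ; hence true area = (apparent area) · cos²φ.
True area of peninsula: 90000 × cos²(47.5°) = 90000 × 0.4564 = 41080 km².
True area of lagoon: 190000 × cos²(30.6°) = 190000 × 0.7409 = 140800 km².
Ratio = 41080 / 140800 ≈ 0.292.

0.292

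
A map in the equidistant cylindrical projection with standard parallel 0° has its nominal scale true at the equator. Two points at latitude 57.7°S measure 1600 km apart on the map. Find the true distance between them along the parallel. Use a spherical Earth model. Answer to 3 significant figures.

In the plate carrée (x = Rλ, y = Rφ), meridians are true-scale (h = 1) and parallels are stretched by k = sec φ.
Along the parallel at 57.7°, map distances are exaggerated by k = sec 57.7° = 1.871.
True distance = 1600 / 1.871 = 1600 × cos 57.7° ≈ 855 km.

855 km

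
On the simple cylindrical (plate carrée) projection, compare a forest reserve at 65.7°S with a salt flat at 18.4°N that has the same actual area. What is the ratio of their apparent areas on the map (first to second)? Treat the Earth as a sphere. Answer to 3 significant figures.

In the plate carrée (x = Rλ, y = Rφ), meridians are true-scale (h = 1) and parallels are stretched by k = sec φ.
Areal scale at 65.7°: h·k = 1.000 × 2.430 = 2.430.
Areal scale at 18.4°: h·k = 1.000 × 1.054 = 1.054.
Ratio = 2.430/1.054 ≈ 2.31.

2.31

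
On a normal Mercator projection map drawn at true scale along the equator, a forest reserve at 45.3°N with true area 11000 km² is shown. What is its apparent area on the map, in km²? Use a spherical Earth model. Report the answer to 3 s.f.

Mercator is conformal, so the point scale is isotropic: h = k = sec φ = 1/cos φ.
Areal scale = k² = sec²φ = 1/cos²(45.3°) = 1/0.7034² = 2.021.
Apparent area = 11000 × 2.021 ≈ 22200 km².

22200 km²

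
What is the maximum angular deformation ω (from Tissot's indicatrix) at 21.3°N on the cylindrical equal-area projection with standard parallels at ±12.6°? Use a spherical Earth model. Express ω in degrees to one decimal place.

5.3°

Cylindrical equal-area (φ₀ = 12.6°): h = cos φ / cos 12.6° along meridians, k = cos 12.6° / cos φ along parallels; h·k = 1.
At 21.3°: h = 0.9547, k = 1.047; principal scales a = 1.047, b = 0.9547.
sin(ω/2) = (a − b)/(a + b) = 0.09278/2.002 = 0.04634, so ω = 2 arcsin(0.04634) ≈ 5.3°.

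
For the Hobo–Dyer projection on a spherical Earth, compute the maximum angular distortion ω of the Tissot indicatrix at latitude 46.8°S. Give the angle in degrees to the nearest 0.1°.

Hobo–Dyer is a cylindrical equal-area projection with standard parallels at ±37.5°. Cylindrical equal-area (φ₀ = 37.5°): h = cos φ / cos 37.5° along meridians, k = cos 37.5° / cos φ along parallels; h·k = 1.
At 46.8°: h = 0.8629, k = 1.159; principal scales a = 1.159, b = 0.8629.
sin(ω/2) = (a − b)/(a + b) = 0.2961/2.022 = 0.1465, so ω = 2 arcsin(0.1465) ≈ 16.8°.

16.8°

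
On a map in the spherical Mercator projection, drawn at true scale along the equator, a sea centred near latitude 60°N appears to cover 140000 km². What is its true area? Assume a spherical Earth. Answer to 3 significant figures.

35000 km²

Mercator is conformal, so the point scale is isotropic: h = k = sec φ = 1/cos φ.
Areal scale = k² = sec²φ = 1/cos²(60°) = 1/0.5000² = 4.000.
True area = apparent / (areal scale) = 140000 / 4.000 ≈ 35000 km².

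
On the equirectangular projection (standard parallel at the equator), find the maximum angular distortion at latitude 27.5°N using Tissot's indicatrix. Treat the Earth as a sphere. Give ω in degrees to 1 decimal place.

6.9°

Plate carrée maps x = Rλ, y = Rφ. The meridian scale is h = 1 and the parallel scale is k = 1/cos φ = sec φ.
At 27.5°: h = 1.000, k = 1.127; principal scales a = 1.127, b = 1.000.
sin(ω/2) = (a − b)/(a + b) = 0.1274/2.127 = 0.05988, so ω = 2 arcsin(0.05988) ≈ 6.9°.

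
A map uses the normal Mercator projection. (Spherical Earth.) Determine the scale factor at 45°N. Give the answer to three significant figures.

1.41

The Mercator projection is conformal; its linear scale factor is the same in every direction and equals sec φ = 1/cos φ.
k = 1/cos 45° = 1/0.7071 = 1.414.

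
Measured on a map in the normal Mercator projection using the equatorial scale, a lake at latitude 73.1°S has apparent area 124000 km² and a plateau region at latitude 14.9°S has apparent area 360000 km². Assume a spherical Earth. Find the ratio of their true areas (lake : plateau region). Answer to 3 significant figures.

0.0312

Mercator's areal exaggeration is sec²φ; hence true area = (apparent area) · cos²φ.
True area of lake: 124000 × cos²(73.1°) = 124000 × 0.08451 = 10480 km².
True area of plateau region: 360000 × cos²(14.9°) = 360000 × 0.9339 = 336200 km².
Ratio = 10480 / 336200 ≈ 0.0312.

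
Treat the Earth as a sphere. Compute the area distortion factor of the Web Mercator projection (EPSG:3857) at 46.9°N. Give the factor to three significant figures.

2.14

The Mercator projection is conformal; its linear scale factor is the same in every direction and equals sec φ = 1/cos φ.
Areal scale = k² = sec²φ = 1/cos²(46.9°) = 1/0.6833² = 2.142.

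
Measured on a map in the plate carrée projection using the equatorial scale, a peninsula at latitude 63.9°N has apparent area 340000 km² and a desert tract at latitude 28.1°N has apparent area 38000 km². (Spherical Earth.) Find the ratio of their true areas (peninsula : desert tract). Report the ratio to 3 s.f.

4.46

On the plate carrée, areal scale = h·k = 1 × sec φ, so true area = apparent × cos φ.
True area of peninsula: 340000 × cos(63.9°) = 340000 × 0.4399 = 149600 km².
True area of desert tract: 38000 × cos(28.1°) = 38000 × 0.8821 = 33520 km².
Ratio = 149600 / 33520 ≈ 4.46.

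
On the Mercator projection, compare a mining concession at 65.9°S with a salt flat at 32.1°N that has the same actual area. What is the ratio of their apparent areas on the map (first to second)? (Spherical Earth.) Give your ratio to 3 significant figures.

Mercator is conformal with k = sec φ, so areal scale = k² = sec²φ.
At 65.9°: sec²(65.9°) = 1/0.4083² = 5.998.
At 32.1°: sec²(32.1°) = 1/0.8471² = 1.394.
Ratio = 5.998/1.394 = cos²(32.1°)/cos²(65.9°) ≈ 4.30.

4.30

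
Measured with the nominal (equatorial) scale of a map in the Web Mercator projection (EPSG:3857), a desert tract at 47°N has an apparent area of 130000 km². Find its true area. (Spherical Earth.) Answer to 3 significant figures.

Mercator is conformal, so the point scale is isotropic: h = k = sec φ = 1/cos φ.
Areal scale = k² = sec²φ = 1/cos²(47°) = 1/0.6820² = 2.150.
True area = apparent / (areal scale) = 130000 / 2.150 ≈ 60500 km².

60500 km²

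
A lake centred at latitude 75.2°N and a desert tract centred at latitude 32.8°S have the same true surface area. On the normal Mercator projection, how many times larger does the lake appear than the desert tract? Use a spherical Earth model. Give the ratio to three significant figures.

10.8

Mercator areal scale is sec²φ.
At 75.2°: sec²(75.2°) = 1/0.2554² = 15.33.
At 32.8°: sec²(32.8°) = 1/0.8406² = 1.415.
Ratio = 15.33/1.415 = cos²(32.8°)/cos²(75.2°) ≈ 10.8.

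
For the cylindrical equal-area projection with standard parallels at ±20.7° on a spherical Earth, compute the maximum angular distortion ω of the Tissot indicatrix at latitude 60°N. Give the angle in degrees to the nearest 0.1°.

A cylindrical equal-area projection with standard parallel φ₀ has meridian scale h = cos φ / cos φ₀ and parallel scale k = cos φ₀ / cos φ (so areas are preserved, h·k = 1).
At 60°: h = 0.5345, k = 1.871; principal scales a = 1.871, b = 0.5345.
sin(ω/2) = (a − b)/(a + b) = 1.336/2.405 = 0.5556, so ω = 2 arcsin(0.5556) ≈ 67.5°.

67.5°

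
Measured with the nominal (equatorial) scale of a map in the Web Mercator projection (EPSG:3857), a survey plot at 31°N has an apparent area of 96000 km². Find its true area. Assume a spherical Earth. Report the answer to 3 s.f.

For Mercator, h = k = sec φ (a conformal cylindrical projection has a single point scale, 1/cos φ).
Areal scale = k² = sec²φ = 1/cos²(31°) = 1/0.8572² = 1.361.
True area = apparent / (areal scale) = 96000 / 1.361 ≈ 70500 km².

70500 km²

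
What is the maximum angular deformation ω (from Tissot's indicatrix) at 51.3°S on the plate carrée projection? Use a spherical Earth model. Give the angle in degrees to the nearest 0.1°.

26.7°

In the plate carrée (x = Rλ, y = Rφ), meridians are true-scale (h = 1) and parallels are stretched by k = sec φ.
At 51.3°: h = 1.000, k = 1.599; principal scales a = 1.599, b = 1.000.
sin(ω/2) = (a − b)/(a + b) = 0.5994/2.599 = 0.2306, so ω = 2 arcsin(0.2306) ≈ 26.7°.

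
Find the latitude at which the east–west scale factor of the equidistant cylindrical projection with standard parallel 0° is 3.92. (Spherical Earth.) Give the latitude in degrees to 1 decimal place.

Plate carrée: h = 1, k = sec φ along parallels.
sec φ = 3.92  ⇒  cos φ = 0.2551  ⇒  φ ≈ 75.2°.

75.2°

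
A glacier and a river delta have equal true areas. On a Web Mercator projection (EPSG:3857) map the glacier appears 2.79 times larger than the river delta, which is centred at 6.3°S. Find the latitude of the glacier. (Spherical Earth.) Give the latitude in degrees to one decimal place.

53.5°

On Mercator, (apparent₁)/(apparent₂) = sec²φ₁ / sec²φ₂ when true areas are equal.
cos²φ₂ / cos²φ₁ = 2.79  ⇒  cos φ₁ = cos 6.3° / √2.79 = 0.9940/1.670 = 0.5951.
φ₁ = arccos(0.5951) ≈ 53.5°.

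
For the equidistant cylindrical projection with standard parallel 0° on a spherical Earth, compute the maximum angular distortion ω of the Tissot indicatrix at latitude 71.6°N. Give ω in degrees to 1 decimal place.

62.7°

Plate carrée maps x = Rλ, y = Rφ. The meridian scale is h = 1 and the parallel scale is k = 1/cos φ = sec φ.
At 71.6°: h = 1.000, k = 3.168; principal scales a = 3.168, b = 1.000.
sin(ω/2) = (a − b)/(a + b) = 2.168/4.168 = 0.5202, so ω = 2 arcsin(0.5202) ≈ 62.7°.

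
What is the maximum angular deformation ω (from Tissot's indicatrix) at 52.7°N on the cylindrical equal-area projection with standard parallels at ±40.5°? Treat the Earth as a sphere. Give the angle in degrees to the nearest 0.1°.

For cylindrical equal-area with standard parallel φ₀, h = cos φ / cos φ₀ and k = cos φ₀ / cos φ, so h·k = 1.
At 52.7°: h = 0.7969, k = 1.255; principal scales a = 1.255, b = 0.7969.
sin(ω/2) = (a − b)/(a + b) = 0.4579/2.052 = 0.2232, so ω = 2 arcsin(0.2232) ≈ 25.8°.

25.8°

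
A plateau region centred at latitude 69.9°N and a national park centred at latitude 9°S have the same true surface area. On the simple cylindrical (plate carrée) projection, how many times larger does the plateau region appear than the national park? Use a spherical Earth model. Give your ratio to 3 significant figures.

For the equirectangular projection with φ₀ = 0 (plate carrée), h = 1 along meridians and k = sec φ along parallels.
Areal scale at 69.9°: h·k = 1.000 × 2.910 = 2.910.
Areal scale at 9°: h·k = 1.000 × 1.012 = 1.012.
Ratio = 2.910/1.012 ≈ 2.87.

2.87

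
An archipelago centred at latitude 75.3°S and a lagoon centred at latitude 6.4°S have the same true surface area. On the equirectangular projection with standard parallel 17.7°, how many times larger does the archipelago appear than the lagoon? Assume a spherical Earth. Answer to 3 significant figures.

3.92

With standard parallel φ₀ = 17.7°, the equirectangular projection gives x = Rλ cos φ₀, y = Rφ, so h = 1 and k = cos 17.7° / cos φ.
Areal scale at 75.3°: h·k = 1.000 × 3.754 = 3.754.
Areal scale at 6.4°: h·k = 1.000 × 0.9586 = 0.9586.
Ratio = 3.754/0.9586 ≈ 3.92.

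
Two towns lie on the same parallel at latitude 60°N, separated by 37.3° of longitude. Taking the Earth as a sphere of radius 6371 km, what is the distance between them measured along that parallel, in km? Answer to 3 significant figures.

Arc length along a parallel = R cos φ · Δλ (with Δλ in radians).
= 6371 × cos 60° × (37.3° × π/180) = 6371 × 0.5000 × 0.6510 ≈ 2070 km.

2070 km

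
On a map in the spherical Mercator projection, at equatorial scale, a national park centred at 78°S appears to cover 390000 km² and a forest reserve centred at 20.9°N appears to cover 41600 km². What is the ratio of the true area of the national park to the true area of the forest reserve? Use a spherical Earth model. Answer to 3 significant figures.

On Mercator the areal scale is sec²φ, so true area = apparent × cos²φ.
True area of national park: 390000 × cos²(78°) = 390000 × 0.04323 = 16860 km².
True area of forest reserve: 41600 × cos²(20.9°) = 41600 × 0.8727 = 36310 km².
Ratio = 16860 / 36310 ≈ 0.464.

0.464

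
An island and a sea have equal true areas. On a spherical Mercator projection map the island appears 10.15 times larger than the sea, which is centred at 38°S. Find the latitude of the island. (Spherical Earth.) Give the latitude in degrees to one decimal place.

75.7°

On Mercator, (apparent₁)/(apparent₂) = sec²φ₁ / sec²φ₂ when true areas are equal.
cos²φ₂ / cos²φ₁ = 10.15  ⇒  cos φ₁ = cos 38° / √10.15 = 0.7880/3.186 = 0.2473.
φ₁ = arccos(0.2473) ≈ 75.7°.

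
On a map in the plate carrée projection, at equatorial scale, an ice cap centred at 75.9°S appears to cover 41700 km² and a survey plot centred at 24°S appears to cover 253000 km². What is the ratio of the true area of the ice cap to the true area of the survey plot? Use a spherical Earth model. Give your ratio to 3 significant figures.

Plate carrée has h = 1 and k = sec φ, giving areal scale sec φ; true area = (apparent area) · cos φ.
True area of ice cap: 41700 × cos(75.9°) = 41700 × 0.2436 = 10160 km².
True area of survey plot: 253000 × cos(24°) = 253000 × 0.9135 = 231100 km².
Ratio = 10160 / 231100 ≈ 0.0440.

0.0440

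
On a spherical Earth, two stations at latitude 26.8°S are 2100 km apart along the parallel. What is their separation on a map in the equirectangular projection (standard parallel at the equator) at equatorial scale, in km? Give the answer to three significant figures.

2350 km

In the plate carrée (x = Rλ, y = Rφ), meridians are true-scale (h = 1) and parallels are stretched by k = sec φ.
Along the parallel, k = sec 26.8° = 1/0.8926 = 1.120.
Map distance = 2100 × 1.120 ≈ 2350 km.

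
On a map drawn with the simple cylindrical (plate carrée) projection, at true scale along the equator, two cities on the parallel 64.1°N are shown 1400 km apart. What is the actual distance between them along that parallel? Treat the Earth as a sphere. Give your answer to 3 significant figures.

612 km

In the plate carrée (x = Rλ, y = Rφ), meridians are true-scale (h = 1) and parallels are stretched by k = sec φ.
Along the parallel at 64.1°, map distances are exaggerated by k = sec 64.1° = 2.289.
True distance = 1400 / 2.289 = 1400 × cos 64.1° ≈ 612 km.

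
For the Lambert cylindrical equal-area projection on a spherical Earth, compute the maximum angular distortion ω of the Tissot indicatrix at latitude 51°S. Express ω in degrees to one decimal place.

The Lambert cylindrical equal-area projection is the cylindrical equal-area projection with its standard parallel at the equator (φ₀ = 0). Cylindrical equal-area (φ₀ = 0°): h = cos φ / cos 0° along meridians, k = cos 0° / cos φ along parallels; h·k = 1.
At 51°: h = 0.6293, k = 1.589; principal scales a = 1.589, b = 0.6293.
sin(ω/2) = (a − b)/(a + b) = 0.9597/2.218 = 0.4326, so ω = 2 arcsin(0.4326) ≈ 51.3°.

51.3°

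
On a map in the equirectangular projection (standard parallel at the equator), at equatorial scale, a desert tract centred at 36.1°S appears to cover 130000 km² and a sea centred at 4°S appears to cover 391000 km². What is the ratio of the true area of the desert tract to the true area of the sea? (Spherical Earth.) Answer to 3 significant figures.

0.269

Plate carrée has h = 1 and k = sec φ, giving areal scale sec φ; true area = (apparent area) · cos φ.
True area of desert tract: 130000 × cos(36.1°) = 130000 × 0.8080 = 105000 km².
True area of sea: 391000 × cos(4°) = 391000 × 0.9976 = 390000 km².
Ratio = 105000 / 390000 ≈ 0.269.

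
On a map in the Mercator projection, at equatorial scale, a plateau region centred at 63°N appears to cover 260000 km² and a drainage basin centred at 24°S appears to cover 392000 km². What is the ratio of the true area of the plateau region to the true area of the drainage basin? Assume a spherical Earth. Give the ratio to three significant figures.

Since Mercator area scale is 1/cos²φ, the true area equals the apparent area multiplied by cos²φ.
True area of plateau region: 260000 × cos²(63°) = 260000 × 0.2061 = 53590 km².
True area of drainage basin: 392000 × cos²(24°) = 392000 × 0.8346 = 327100 km².
Ratio = 53590 / 327100 ≈ 0.164.

0.164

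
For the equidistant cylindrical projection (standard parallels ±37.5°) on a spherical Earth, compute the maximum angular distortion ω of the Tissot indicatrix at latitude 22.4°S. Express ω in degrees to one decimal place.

The equidistant cylindrical projection with φ₀ = 37.5° has h = 1 (meridians true) and k = cos φ₀ / cos φ along parallels.
At 22.4°: h = 1.000, k = 0.8581; principal scales a = 1.000, b = 0.8581.
sin(ω/2) = (a − b)/(a + b) = 0.1419/1.858 = 0.07637, so ω = 2 arcsin(0.07637) ≈ 8.8°.

8.8°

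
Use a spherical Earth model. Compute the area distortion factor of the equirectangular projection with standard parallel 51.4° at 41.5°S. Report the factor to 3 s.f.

In the equirectangular projection with standard parallel φ₀ = 51.4° (x = Rλ cos φ₀, y = Rφ), meridians are true-scale (h = 1) and the parallel scale is k = cos φ₀ / cos φ.
Areal scale = h·k = 1 × cos φ₀ / cos φ; at 41.5°, h = 1.000, k = 0.8330, so h·k = 0.8330.

0.833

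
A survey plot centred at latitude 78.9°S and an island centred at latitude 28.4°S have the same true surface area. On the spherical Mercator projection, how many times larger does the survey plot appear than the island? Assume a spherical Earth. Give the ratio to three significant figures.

Mercator is conformal with k = sec φ, so areal scale = k² = sec²φ.
At 78.9°: sec²(78.9°) = 1/0.1925² = 26.98.
At 28.4°: sec²(28.4°) = 1/0.8796² = 1.292.
Ratio = 26.98/1.292 = cos²(28.4°)/cos²(78.9°) ≈ 20.9.

20.9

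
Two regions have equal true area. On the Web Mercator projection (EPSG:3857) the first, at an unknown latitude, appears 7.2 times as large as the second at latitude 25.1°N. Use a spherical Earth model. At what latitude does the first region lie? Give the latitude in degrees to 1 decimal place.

For equal true areas on Mercator, apparent areas scale as sec²φ, so the ratio is cos²φ₂ / cos²φ₁.
cos²φ₂ / cos²φ₁ = 7.2  ⇒  cos φ₁ = cos 25.1° / √7.2 = 0.9056/2.683 = 0.3375.
φ₁ = arccos(0.3375) ≈ 70.3°.

70.3°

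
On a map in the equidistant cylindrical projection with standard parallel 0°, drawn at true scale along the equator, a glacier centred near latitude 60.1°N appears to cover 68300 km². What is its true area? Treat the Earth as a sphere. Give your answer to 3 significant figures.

34000 km²

For the equirectangular projection with φ₀ = 0 (plate carrée), h = 1 along meridians and k = sec φ along parallels.
Areal scale = h·k = 1 × sec φ; at 60.1°, h = 1.000, k = 2.006, so h·k = 2.006.
True area = apparent / (areal scale) = 68300 / 2.006 ≈ 34000 km².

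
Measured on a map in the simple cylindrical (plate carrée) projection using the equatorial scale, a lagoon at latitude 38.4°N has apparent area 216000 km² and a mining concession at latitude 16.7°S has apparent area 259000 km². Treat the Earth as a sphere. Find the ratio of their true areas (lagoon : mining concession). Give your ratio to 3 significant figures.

On the plate carrée, areal scale = h·k = 1 × sec φ, so true area = apparent × cos φ.
True area of lagoon: 216000 × cos(38.4°) = 216000 × 0.7837 = 169300 km².
True area of mining concession: 259000 × cos(16.7°) = 259000 × 0.9578 = 248100 km².
Ratio = 169300 / 248100 ≈ 0.682.

0.682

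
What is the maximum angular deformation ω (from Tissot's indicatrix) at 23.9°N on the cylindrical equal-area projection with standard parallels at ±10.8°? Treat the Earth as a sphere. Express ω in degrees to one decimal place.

8.2°

For cylindrical equal-area with standard parallel φ₀, h = cos φ / cos φ₀ and k = cos φ₀ / cos φ, so h·k = 1.
At 23.9°: h = 0.9307, k = 1.074; principal scales a = 1.074, b = 0.9307.
sin(ω/2) = (a − b)/(a + b) = 0.1437/2.005 = 0.07165, so ω = 2 arcsin(0.07165) ≈ 8.2°.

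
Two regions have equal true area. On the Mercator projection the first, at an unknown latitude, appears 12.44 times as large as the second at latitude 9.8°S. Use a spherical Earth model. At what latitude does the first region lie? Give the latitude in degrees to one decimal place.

For equal true areas on Mercator, apparent areas scale as sec²φ, so the ratio is cos²φ₂ / cos²φ₁.
cos²φ₂ / cos²φ₁ = 12.44  ⇒  cos φ₁ = cos 9.8° / √12.44 = 0.9854/3.527 = 0.2794.
φ₁ = arccos(0.2794) ≈ 73.8°.

73.8°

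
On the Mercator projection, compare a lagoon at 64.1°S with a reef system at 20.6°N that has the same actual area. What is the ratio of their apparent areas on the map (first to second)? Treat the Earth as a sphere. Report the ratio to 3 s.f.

4.59

On Mercator, area is exaggerated by sec²φ = 1/cos²φ.
At 64.1°: sec²(64.1°) = 1/0.4368² = 5.241.
At 20.6°: sec²(20.6°) = 1/0.9361² = 1.141.
Ratio = 5.241/1.141 = cos²(20.6°)/cos²(64.1°) ≈ 4.59.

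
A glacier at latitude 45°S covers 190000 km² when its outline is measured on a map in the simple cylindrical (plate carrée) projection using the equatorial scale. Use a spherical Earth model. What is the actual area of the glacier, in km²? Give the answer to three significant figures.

For the equirectangular projection with φ₀ = 0 (plate carrée), h = 1 along meridians and k = sec φ along parallels.
Areal scale = h·k = 1 × sec φ; at 45°, h = 1.000, k = 1.414, so h·k = 1.414.
True area = apparent / (areal scale) = 190000 / 1.414 ≈ 134000 km².

134000 km²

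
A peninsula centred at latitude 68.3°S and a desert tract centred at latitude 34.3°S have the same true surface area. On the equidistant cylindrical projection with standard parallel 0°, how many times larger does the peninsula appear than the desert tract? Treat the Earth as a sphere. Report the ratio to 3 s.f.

In the plate carrée (x = Rλ, y = Rφ), meridians are true-scale (h = 1) and parallels are stretched by k = sec φ.
Areal scale at 68.3°: h·k = 1.000 × 2.705 = 2.705.
Areal scale at 34.3°: h·k = 1.000 × 1.211 = 1.211.
Ratio = 2.705/1.211 ≈ 2.23.

2.23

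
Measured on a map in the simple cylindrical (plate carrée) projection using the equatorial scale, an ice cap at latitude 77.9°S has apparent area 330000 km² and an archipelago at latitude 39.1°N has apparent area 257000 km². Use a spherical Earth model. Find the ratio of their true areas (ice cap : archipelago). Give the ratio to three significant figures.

On the plate carrée, areal scale = h·k = 1 × sec φ, so true area = apparent × cos φ.
True area of ice cap: 330000 × cos(77.9°) = 330000 × 0.2096 = 69170 km².
True area of archipelago: 257000 × cos(39.1°) = 257000 × 0.7760 = 199400 km².
Ratio = 69170 / 199400 ≈ 0.347.

0.347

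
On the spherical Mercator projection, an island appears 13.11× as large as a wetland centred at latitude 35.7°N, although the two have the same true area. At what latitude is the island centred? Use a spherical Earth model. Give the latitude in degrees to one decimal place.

77.0°

On Mercator, (apparent₁)/(apparent₂) = sec²φ₁ / sec²φ₂ when true areas are equal.
cos²φ₂ / cos²φ₁ = 13.11  ⇒  cos φ₁ = cos 35.7° / √13.11 = 0.8121/3.621 = 0.2243.
φ₁ = arccos(0.2243) ≈ 77.0°.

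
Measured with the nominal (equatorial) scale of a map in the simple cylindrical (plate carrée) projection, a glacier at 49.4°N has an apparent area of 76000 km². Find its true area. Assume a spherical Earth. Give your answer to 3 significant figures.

In the plate carrée (x = Rλ, y = Rφ), meridians are true-scale (h = 1) and parallels are stretched by k = sec φ.
Areal scale = h·k = 1 × sec φ; at 49.4°, h = 1.000, k = 1.537, so h·k = 1.537.
True area = apparent / (areal scale) = 76000 / 1.537 ≈ 49500 km².

49500 km²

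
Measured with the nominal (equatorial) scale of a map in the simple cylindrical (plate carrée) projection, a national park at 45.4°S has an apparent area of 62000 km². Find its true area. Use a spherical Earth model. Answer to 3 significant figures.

43500 km²

For the equirectangular projection with φ₀ = 0 (plate carrée), h = 1 along meridians and k = sec φ along parallels.
Areal scale = h·k = 1 × sec φ; at 45.4°, h = 1.000, k = 1.424, so h·k = 1.424.
True area = apparent / (areal scale) = 62000 / 1.424 ≈ 43500 km².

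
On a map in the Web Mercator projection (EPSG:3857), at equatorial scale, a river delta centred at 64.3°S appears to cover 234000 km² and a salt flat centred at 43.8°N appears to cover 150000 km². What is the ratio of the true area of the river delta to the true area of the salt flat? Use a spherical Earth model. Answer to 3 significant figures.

0.563

On Mercator the areal scale is sec²φ, so true area = apparent × cos²φ.
True area of river delta: 234000 × cos²(64.3°) = 234000 × 0.1881 = 44010 km².
True area of salt flat: 150000 × cos²(43.8°) = 150000 × 0.5209 = 78140 km².
Ratio = 44010 / 78140 ≈ 0.563.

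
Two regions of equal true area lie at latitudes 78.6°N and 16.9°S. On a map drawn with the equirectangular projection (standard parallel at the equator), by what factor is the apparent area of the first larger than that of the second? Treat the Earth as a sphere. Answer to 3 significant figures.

In the plate carrée (x = Rλ, y = Rφ), meridians are true-scale (h = 1) and parallels are stretched by k = sec φ.
Areal scale at 78.6°: h·k = 1.000 × 5.059 = 5.059.
Areal scale at 16.9°: h·k = 1.000 × 1.045 = 1.045.
Ratio = 5.059/1.045 ≈ 4.84.

4.84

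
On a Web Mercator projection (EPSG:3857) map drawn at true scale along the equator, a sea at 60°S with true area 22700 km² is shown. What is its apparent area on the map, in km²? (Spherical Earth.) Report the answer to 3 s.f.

The Mercator projection is conformal; its linear scale factor is the same in every direction and equals sec φ = 1/cos φ.
Areal scale = k² = sec²φ = 1/cos²(60°) = 1/0.5000² = 4.000.
Apparent area = 22700 × 4.000 ≈ 90800 km².

90800 km²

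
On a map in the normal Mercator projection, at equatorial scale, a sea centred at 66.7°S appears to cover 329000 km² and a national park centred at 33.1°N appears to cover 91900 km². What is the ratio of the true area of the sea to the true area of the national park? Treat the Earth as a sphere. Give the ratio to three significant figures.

0.798

On Mercator the areal scale is sec²φ, so true area = apparent × cos²φ.
True area of sea: 329000 × cos²(66.7°) = 329000 × 0.1565 = 51470 km².
True area of national park: 91900 × cos²(33.1°) = 91900 × 0.7018 = 64490 km².
Ratio = 51470 / 64490 ≈ 0.798.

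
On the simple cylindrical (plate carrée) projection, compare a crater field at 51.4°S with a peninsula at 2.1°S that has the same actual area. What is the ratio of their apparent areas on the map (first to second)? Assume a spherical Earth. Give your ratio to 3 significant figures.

1.60

For the equirectangular projection with φ₀ = 0 (plate carrée), h = 1 along meridians and k = sec φ along parallels.
Areal scale at 51.4°: h·k = 1.000 × 1.603 = 1.603.
Areal scale at 2.1°: h·k = 1.000 × 1.001 = 1.001.
Ratio = 1.603/1.001 ≈ 1.60.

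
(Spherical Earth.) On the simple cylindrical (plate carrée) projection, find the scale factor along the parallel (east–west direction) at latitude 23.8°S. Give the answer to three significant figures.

1.09

In the plate carrée (x = Rλ, y = Rφ), meridians are true-scale (h = 1) and parallels are stretched by k = sec φ.
k = 1/cos 23.8° = 1/0.9150 = 1.093.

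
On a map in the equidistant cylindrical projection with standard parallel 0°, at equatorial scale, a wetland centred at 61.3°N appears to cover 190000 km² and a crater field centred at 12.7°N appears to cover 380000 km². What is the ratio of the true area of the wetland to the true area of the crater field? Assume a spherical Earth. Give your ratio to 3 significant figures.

0.246

Plate carrée has h = 1 and k = sec φ, giving areal scale sec φ; true area = (apparent area) · cos φ.
True area of wetland: 190000 × cos(61.3°) = 190000 × 0.4802 = 91240 km².
True area of crater field: 380000 × cos(12.7°) = 380000 × 0.9755 = 370700 km².
Ratio = 91240 / 370700 ≈ 0.246.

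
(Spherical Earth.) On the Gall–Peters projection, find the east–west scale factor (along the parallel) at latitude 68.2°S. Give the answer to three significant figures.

1.90

Gall–Peters is a cylindrical equal-area projection with standard parallels at ±45°. For cylindrical equal-area with standard parallel φ₀, h = cos φ / cos φ₀ and k = cos φ₀ / cos φ, so h·k = 1.
k = cos 45° / cos 68.2° = 0.7071/0.3714 = 1.904.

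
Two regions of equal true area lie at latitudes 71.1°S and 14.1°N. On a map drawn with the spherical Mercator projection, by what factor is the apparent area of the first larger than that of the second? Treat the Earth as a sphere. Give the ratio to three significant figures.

8.97

On Mercator, area is exaggerated by sec²φ = 1/cos²φ.
At 71.1°: sec²(71.1°) = 1/0.3239² = 9.531.
At 14.1°: sec²(14.1°) = 1/0.9699² = 1.063.
Ratio = 9.531/1.063 = cos²(14.1°)/cos²(71.1°) ≈ 8.97.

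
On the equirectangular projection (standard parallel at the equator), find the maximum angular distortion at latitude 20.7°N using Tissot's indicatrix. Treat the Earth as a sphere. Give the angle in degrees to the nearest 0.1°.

3.8°

In the plate carrée (x = Rλ, y = Rφ), meridians are true-scale (h = 1) and parallels are stretched by k = sec φ.
At 20.7°: h = 1.000, k = 1.069; principal scales a = 1.069, b = 1.000.
sin(ω/2) = (a − b)/(a + b) = 0.06901/2.069 = 0.03335, so ω = 2 arcsin(0.03335) ≈ 3.8°.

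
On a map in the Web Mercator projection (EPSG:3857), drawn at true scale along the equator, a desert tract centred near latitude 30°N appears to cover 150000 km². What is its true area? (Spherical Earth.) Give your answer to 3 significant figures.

112000 km²

The Mercator projection is conformal; its linear scale factor is the same in every direction and equals sec φ = 1/cos φ.
Areal scale = k² = sec²φ = 1/cos²(30°) = 1/0.8660² = 1.333.
True area = apparent / (areal scale) = 150000 / 1.333 ≈ 112000 km².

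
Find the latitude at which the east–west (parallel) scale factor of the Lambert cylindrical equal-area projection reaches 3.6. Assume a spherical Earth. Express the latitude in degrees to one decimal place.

73.9°

The Lambert cylindrical equal-area projection is the cylindrical equal-area projection with its standard parallel at the equator (φ₀ = 0). For cylindrical equal-area with standard parallel φ₀, h = cos φ / cos φ₀ and k = cos φ₀ / cos φ, so h·k = 1.
k = cos φ₀ / cos φ = 3.6  ⇒  cos φ = cos 0° / 3.6 = 0.2778.
φ = arccos(0.2778) ≈ 73.9°.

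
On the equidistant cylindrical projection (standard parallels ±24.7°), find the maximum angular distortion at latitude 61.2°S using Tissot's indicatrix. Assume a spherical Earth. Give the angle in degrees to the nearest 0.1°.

The equidistant cylindrical projection with φ₀ = 24.7° has h = 1 (meridians true) and k = cos φ₀ / cos φ along parallels.
At 61.2°: h = 1.000, k = 1.886; principal scales a = 1.886, b = 1.000.
sin(ω/2) = (a − b)/(a + b) = 0.8858/2.886 = 0.3070, so ω = 2 arcsin(0.3070) ≈ 35.8°.

35.8°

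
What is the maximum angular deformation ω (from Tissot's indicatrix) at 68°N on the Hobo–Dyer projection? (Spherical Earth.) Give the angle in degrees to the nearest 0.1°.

78.9°

The Hobo–Dyer projection is cylindrical equal-area with φ₀ = 37.5°. A cylindrical equal-area projection with standard parallel φ₀ has meridian scale h = cos φ / cos φ₀ and parallel scale k = cos φ₀ / cos φ (so areas are preserved, h·k = 1).
At 68°: h = 0.4722, k = 2.118; principal scales a = 2.118, b = 0.4722.
sin(ω/2) = (a − b)/(a + b) = 1.646/2.590 = 0.6354, so ω = 2 arcsin(0.6354) ≈ 78.9°.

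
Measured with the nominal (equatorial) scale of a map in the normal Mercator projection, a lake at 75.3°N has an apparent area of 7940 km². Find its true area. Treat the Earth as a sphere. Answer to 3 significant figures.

511 km²

For Mercator, h = k = sec φ (a conformal cylindrical projection has a single point scale, 1/cos φ).
Areal scale = k² = sec²φ = 1/cos²(75.3°) = 1/0.2538² = 15.53.
True area = apparent / (areal scale) = 7940 / 15.53 ≈ 511 km².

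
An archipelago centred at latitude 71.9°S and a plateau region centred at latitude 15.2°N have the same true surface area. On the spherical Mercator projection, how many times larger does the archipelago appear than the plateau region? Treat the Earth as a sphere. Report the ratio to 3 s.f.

Mercator areal scale is sec²φ.
At 71.9°: sec²(71.9°) = 1/0.3107² = 10.36.
At 15.2°: sec²(15.2°) = 1/0.9650² = 1.074.
Ratio = 10.36/1.074 = cos²(15.2°)/cos²(71.9°) ≈ 9.65.

9.65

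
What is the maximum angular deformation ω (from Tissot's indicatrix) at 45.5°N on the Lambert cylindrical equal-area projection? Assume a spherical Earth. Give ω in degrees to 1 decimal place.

The Lambert cylindrical equal-area projection is the cylindrical equal-area projection with its standard parallel at the equator (φ₀ = 0). A cylindrical equal-area projection with standard parallel φ₀ has meridian scale h = cos φ / cos φ₀ and parallel scale k = cos φ₀ / cos φ (so areas are preserved, h·k = 1).
At 45.5°: h = 0.7009, k = 1.427; principal scales a = 1.427, b = 0.7009.
sin(ω/2) = (a − b)/(a + b) = 0.7258/2.128 = 0.3411, so ω = 2 arcsin(0.3411) ≈ 39.9°.

39.9°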